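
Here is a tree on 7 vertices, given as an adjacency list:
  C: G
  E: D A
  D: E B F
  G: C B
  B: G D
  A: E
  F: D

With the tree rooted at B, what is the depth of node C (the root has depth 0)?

2

B – G – C — 2 edges.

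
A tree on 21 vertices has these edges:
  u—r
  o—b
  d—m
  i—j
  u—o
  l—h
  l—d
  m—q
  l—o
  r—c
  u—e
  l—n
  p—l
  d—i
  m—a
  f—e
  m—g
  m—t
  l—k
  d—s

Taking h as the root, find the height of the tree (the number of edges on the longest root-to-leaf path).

f sits deepest: h → l → o → u → e → f — 5 edges from the root.

5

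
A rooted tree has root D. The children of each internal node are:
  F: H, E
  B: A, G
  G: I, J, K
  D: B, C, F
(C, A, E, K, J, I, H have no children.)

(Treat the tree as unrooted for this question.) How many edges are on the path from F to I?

The path is F – D – B – G – I, which has 4 edges.

4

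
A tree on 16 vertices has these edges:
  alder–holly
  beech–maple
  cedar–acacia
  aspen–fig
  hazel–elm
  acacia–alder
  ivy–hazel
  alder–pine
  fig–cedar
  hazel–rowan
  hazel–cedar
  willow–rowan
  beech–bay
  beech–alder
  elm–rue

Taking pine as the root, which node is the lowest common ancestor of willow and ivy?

Ancestors of willow (toward the root): willow, rowan, hazel, cedar, acacia, alder, pine.
Ancestors of ivy: ivy, hazel, cedar, acacia, alder, pine.
The deepest node appearing in both lists is hazel.

hazel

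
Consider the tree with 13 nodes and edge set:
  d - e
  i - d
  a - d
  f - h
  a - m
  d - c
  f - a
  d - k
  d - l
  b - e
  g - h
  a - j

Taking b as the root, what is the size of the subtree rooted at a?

The subtree rooted at a contains: a, j, m, f, h, g — 6 nodes.

6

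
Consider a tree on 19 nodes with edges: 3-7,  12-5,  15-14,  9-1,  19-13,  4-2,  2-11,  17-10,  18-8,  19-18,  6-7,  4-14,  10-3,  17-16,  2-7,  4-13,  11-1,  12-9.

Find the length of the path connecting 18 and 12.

The path is 18 - 19 - 13 - 4 - 2 - 11 - 1 - 9 - 12, which has 8 edges.

8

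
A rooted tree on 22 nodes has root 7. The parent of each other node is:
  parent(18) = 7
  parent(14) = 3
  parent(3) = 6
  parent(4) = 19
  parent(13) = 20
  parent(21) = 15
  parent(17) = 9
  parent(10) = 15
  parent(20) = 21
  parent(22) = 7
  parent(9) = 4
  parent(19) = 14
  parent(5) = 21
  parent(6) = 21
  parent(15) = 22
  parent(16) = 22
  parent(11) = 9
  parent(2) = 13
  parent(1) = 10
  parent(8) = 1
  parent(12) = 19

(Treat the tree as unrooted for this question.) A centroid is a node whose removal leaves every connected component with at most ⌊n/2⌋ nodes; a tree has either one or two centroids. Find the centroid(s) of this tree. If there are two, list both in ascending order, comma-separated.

21

Removing 21 splits the tree into components of sizes 9, 8, 3, 1; the largest is 9 ≤ ⌊22/2⌋ = 11.
No neighbour of 21 does as well, so 21 is the unique centroid.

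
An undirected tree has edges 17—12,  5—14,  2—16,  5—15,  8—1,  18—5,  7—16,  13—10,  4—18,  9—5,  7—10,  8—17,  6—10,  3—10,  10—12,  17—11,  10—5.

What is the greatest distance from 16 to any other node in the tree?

A farthest node from 16 is 1.
The path 16–7–10–12–17–8–1 has 6 edges.

6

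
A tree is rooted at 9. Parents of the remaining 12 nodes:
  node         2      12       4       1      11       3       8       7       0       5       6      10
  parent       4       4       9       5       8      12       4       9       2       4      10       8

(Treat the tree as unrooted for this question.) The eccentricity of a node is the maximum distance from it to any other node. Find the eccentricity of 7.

Distances from 7 peak at 5, attained at 6.
7-9-4-8-10-6

5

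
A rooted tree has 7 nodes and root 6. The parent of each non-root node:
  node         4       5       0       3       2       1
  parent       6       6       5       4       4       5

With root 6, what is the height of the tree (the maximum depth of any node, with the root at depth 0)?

A deepest node is 2, reached by 6–4–2.
That path has 2 edges, so the height is 2.

2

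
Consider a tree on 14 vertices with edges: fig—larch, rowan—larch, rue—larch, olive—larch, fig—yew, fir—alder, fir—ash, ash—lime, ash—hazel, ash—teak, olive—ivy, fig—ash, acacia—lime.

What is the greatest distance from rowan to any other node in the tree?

5

A farthest node from rowan is alder (acacia also at distance 5).
The path rowan – larch – fig – ash – fir – alder has 5 edges.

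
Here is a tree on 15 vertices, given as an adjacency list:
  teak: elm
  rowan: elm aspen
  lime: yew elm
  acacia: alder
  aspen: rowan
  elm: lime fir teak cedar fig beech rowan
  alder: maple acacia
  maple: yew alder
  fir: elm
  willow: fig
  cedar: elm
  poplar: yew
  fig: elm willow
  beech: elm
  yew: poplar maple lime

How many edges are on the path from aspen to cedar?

The path is aspen – rowan – elm – cedar, which has 3 edges.

3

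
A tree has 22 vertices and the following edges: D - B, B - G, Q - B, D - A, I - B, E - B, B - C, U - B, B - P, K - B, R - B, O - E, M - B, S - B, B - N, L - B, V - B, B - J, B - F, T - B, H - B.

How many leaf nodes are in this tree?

19

Degree-1 nodes: A, C, F, G, H, I, J, K, L, M, N, O, P, Q, R, S, T, U, V — 19 of them.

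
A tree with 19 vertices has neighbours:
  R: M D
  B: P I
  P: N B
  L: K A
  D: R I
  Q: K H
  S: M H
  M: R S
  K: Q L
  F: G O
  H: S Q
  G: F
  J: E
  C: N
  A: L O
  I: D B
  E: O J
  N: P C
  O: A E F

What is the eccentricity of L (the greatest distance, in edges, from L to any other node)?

12

The node farthest from L is C, via L-K-Q-H-S-M-R-D-I-B-P-N-C — 12 edges.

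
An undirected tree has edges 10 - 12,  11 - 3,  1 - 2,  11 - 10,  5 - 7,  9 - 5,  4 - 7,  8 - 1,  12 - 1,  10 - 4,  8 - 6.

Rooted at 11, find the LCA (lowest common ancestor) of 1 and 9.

10

1's ancestor chain is 1, 12, 10, 11 and 9's is 9, 5, 7, 4, 10, 11; they first meet at 10.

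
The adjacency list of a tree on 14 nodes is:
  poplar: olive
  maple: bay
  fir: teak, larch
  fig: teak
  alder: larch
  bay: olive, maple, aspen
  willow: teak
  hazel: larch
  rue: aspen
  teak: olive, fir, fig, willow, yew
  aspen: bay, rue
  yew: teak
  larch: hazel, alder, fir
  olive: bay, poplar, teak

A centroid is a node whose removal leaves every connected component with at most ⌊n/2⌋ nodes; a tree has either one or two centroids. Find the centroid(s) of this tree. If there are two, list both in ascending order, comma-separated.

teak

If teak is removed the pieces have sizes 6, 4, 1, 1, 1, all ≤ ⌊14/2⌋ = 7.
Every other node leaves some component of size > 7, so the centroid is unique.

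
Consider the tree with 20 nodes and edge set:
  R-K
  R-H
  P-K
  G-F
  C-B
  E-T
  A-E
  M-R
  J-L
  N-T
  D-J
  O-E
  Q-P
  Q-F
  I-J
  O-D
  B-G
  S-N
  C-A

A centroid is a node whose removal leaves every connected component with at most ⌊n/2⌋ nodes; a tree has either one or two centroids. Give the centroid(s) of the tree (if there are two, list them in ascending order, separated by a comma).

A, C

Removing C splits the tree into components of sizes 10, 9; the largest is 10 ≤ ⌊20/2⌋ = 10.
Its neighbour A also leaves a largest component of size 10, so both are centroids.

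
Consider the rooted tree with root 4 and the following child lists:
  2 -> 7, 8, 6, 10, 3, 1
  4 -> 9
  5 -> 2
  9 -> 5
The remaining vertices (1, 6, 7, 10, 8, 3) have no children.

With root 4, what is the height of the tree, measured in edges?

The longest root-to-leaf path is 4–9–5–2–10 (4 edges).

4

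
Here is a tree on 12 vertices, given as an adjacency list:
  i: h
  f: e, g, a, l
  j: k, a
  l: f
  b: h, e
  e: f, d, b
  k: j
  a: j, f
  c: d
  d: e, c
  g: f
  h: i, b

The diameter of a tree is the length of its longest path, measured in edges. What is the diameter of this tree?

7

A longest path is i - h - b - e - f - a - j - k, with 7 edges.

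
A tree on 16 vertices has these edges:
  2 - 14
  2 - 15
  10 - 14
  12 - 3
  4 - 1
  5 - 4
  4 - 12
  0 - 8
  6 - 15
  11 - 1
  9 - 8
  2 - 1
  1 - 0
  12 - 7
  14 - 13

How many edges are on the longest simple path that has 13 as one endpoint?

6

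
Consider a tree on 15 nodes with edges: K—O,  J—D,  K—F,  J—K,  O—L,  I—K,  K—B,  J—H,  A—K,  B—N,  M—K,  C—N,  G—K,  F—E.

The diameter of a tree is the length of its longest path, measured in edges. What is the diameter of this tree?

5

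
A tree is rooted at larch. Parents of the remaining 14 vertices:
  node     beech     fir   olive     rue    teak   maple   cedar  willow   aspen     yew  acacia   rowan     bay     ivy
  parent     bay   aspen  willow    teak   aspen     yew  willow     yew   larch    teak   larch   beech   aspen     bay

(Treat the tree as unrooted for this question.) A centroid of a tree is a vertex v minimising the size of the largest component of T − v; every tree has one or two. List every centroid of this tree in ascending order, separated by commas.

aspen

Delete aspen: the remaining components have sizes 7, 4, 2, 1. Max 7 ≤ 7, so aspen is a centroid.
No neighbour of aspen does as well, so aspen is the unique centroid.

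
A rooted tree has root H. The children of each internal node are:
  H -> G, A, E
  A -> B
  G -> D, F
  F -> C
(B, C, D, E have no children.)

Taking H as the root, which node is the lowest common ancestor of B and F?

Ancestors of B (toward the root): B, A, H.
Ancestors of F: F, G, H.
The deepest node appearing in both lists is H.

H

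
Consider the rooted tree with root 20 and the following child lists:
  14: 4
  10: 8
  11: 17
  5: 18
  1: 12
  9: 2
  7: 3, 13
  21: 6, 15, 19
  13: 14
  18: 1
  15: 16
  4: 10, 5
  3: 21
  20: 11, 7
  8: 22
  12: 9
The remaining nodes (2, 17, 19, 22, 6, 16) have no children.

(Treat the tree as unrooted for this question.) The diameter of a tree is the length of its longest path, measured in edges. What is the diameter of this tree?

13

BFS from 16 reaches 2 last, at distance 13; BFS from 2 confirms no node is farther.
Path: 16-15-21-3-7-13-14-4-5-18-1-12-9-2.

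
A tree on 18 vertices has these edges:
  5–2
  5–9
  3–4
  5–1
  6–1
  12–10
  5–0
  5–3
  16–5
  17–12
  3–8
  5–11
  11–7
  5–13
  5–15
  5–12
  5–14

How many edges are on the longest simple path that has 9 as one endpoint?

A farthest node from 9 is 10 (6, 17, 4, 8, 7 also at distance 3).
The path 9 – 5 – 12 – 10 has 3 edges.

3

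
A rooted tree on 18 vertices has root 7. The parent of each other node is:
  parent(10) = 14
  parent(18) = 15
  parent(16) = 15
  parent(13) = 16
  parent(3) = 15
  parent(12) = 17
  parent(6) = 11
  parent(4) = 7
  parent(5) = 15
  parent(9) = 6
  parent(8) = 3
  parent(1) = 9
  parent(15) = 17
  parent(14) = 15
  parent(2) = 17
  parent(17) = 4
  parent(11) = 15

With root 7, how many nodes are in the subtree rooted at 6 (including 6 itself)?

Descendants of 6 (including itself): 6, 9, 1. That's 3.

3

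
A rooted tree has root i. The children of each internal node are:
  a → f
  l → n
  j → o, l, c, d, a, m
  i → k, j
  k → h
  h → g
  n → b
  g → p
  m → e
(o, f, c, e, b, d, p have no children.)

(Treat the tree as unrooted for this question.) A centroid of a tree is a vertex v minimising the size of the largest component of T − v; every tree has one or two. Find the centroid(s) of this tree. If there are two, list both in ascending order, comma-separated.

Removing j splits the tree into components of sizes 5, 3, 2, 2, 1, 1, 1; the largest is 5 ≤ ⌊16/2⌋ = 8.
No neighbour of j does as well, so j is the unique centroid.

j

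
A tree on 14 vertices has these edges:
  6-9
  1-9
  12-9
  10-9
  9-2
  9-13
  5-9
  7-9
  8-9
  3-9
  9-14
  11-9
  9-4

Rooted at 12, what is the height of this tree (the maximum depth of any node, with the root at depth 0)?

2

The longest root-to-leaf path is 12 – 9 – 8 (2 edges).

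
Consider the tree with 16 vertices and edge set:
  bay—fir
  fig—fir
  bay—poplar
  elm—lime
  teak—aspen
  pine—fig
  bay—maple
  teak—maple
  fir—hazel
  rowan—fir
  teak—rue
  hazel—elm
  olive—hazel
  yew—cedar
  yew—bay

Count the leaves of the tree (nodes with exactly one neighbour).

Exactly 8 nodes have a single neighbour: aspen, cedar, lime, olive, pine, poplar, rowan, rue.

8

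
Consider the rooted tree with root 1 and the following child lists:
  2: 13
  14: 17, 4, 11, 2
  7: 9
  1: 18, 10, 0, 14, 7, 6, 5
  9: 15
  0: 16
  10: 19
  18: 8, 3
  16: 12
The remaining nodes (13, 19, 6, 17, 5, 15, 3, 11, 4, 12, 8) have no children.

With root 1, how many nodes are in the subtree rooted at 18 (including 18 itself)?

3

Descendants of 18 (including itself): 18, 3, 8. That's 3.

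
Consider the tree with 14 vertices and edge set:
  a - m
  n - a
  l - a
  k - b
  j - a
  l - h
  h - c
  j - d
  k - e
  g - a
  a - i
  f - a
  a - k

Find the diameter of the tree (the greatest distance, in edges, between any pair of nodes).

Starting from c, a farthest node is d at distance 5.
One longest path: c-h-l-a-j-d.
So the diameter is 5.

5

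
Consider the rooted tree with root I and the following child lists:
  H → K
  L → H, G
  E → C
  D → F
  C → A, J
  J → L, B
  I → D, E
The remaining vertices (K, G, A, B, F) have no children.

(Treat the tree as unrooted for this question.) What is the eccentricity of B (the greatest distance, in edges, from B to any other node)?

6

Distances from B peak at 6, attained at F.
B-J-C-E-I-D-F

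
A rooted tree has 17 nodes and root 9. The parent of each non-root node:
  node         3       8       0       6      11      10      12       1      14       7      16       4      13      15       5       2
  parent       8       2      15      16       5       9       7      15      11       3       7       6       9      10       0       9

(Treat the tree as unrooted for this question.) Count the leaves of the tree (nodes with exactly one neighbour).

5

Degree-1 nodes: 1, 4, 12, 13, 14 — 5 of them.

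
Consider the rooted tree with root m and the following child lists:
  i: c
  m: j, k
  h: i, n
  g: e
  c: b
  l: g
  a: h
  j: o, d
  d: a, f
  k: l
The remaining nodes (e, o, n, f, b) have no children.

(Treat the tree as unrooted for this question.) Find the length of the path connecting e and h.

8

e – g – l – k – m – j – d – a – h: 8 edges.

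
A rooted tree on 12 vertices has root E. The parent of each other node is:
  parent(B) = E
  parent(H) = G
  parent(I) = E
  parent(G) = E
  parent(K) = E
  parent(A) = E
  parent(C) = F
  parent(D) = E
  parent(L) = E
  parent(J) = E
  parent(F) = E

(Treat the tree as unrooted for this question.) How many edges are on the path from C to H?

4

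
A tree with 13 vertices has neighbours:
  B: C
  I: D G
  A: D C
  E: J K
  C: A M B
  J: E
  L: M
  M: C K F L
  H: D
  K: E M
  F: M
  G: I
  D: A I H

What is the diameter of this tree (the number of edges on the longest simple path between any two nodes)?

8

Starting from J, a farthest node is G at distance 8.
One longest path: J – E – K – M – C – A – D – I – G.
So the diameter is 8.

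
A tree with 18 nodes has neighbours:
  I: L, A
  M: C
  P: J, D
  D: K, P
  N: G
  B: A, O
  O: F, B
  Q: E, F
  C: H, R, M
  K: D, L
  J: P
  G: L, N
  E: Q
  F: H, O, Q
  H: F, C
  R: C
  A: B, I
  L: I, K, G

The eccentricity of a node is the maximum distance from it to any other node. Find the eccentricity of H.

The node farthest from H is J, via H-F-O-B-A-I-L-K-D-P-J — 10 edges.

10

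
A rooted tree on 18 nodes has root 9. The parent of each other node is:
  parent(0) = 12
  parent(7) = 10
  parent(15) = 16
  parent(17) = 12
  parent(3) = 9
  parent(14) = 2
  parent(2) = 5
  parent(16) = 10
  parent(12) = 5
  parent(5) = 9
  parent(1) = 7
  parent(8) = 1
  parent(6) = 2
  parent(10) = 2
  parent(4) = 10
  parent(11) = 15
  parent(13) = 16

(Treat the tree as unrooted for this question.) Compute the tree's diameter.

A longest path is 17-12-5-2-10-16-15-11, with 7 edges.

7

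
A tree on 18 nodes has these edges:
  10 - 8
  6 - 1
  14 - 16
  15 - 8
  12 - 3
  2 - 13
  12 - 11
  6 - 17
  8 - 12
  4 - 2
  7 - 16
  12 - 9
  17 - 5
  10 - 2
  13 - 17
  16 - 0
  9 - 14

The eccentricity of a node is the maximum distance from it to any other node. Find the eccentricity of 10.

Distances from 10 peak at 6, attained at 7 (0 also at distance 6).
10–8–12–9–14–16–7

6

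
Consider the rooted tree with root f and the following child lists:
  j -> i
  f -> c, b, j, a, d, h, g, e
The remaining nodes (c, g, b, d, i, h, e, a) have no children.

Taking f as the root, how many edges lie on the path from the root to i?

f – j – i — 2 edges.

2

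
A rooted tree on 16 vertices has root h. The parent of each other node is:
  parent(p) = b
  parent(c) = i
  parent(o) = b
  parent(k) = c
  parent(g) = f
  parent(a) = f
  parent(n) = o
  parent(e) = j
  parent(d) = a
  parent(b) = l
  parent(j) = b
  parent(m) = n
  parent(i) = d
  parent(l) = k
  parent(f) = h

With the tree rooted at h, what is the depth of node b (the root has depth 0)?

8

Path from h to b: h – f – a – d – i – c – k – l – b, which has 8 edges.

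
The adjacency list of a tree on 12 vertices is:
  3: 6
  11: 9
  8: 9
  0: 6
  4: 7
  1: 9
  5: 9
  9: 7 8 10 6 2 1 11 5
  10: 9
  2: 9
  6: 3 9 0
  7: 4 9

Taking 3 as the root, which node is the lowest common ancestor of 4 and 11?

9

4's ancestor chain is 4, 7, 9, 6, 3 and 11's is 11, 9, 6, 3; they first meet at 9.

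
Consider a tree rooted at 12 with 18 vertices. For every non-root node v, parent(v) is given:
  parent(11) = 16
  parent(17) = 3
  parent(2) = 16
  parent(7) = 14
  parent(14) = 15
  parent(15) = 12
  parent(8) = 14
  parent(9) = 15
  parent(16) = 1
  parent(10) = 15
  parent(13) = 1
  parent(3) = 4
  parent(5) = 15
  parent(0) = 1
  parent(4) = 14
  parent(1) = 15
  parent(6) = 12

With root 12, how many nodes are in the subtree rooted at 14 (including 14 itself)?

6

14's subtree: {14, 4, 8, 7, 3, 17}, size 6.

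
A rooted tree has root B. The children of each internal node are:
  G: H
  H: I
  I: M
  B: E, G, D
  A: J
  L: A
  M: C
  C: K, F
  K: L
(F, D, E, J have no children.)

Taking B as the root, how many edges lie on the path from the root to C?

5

Path from B to C: B → G → H → I → M → C, which has 5 edges.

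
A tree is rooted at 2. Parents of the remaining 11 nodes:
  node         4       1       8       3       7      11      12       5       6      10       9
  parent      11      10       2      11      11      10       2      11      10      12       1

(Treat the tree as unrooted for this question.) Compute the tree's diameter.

5

BFS from 8 reaches 7 last, at distance 5; BFS from 7 confirms no node is farther.
Path: 8 – 2 – 12 – 10 – 11 – 7.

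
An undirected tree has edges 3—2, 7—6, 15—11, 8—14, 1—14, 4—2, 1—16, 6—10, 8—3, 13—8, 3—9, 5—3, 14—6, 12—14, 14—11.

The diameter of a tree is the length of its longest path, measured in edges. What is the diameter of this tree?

Starting from 4, a farthest node is 15 at distance 6.
One longest path: 4-2-3-8-14-11-15.
So the diameter is 6.

6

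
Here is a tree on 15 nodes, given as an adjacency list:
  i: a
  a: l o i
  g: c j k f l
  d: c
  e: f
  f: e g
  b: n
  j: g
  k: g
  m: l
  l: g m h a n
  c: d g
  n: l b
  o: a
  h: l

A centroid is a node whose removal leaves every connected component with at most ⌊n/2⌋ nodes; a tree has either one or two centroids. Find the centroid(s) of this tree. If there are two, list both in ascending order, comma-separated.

l

If l is removed the pieces have sizes 7, 3, 2, 1, 1, all ≤ ⌊15/2⌋ = 7.
Every other node leaves some component of size > 7, so the centroid is unique.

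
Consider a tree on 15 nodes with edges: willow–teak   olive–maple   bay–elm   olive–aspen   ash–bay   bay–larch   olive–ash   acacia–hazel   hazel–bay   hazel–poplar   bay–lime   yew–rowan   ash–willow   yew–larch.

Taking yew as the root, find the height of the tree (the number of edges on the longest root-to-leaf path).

5

aspen sits deepest: yew-larch-bay-ash-olive-aspen — 5 edges from the root.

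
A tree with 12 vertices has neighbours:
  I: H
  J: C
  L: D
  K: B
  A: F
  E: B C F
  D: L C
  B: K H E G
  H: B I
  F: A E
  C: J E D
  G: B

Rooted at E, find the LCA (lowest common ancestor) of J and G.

E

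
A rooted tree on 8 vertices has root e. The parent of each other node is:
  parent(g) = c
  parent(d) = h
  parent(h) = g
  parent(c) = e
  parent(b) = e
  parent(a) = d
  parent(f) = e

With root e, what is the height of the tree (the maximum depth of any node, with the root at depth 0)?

A deepest node is a, reached by e → c → g → h → d → a.
That path has 5 edges, so the height is 5.

5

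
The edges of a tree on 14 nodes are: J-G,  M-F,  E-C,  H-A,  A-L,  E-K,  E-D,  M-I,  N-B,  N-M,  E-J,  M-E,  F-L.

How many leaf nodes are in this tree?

Degree-1 nodes: B, C, D, G, H, I, K — 7 of them.

7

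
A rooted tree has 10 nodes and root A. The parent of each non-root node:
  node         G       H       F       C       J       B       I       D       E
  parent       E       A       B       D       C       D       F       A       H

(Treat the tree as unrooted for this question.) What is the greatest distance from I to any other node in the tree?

7

Distances from I peak at 7, attained at G.
I–F–B–D–A–H–E–G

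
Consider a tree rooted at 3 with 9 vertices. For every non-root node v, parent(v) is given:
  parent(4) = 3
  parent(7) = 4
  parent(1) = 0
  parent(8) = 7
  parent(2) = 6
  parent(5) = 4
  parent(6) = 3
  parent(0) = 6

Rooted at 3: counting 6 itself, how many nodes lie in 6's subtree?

The subtree rooted at 6 contains: 6, 0, 2, 1 — 4 nodes.

4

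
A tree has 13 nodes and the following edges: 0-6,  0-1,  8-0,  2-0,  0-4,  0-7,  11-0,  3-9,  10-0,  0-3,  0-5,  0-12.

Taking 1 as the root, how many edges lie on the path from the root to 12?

2

Climbing from 12 to the root: 12 – 0 – 1. That's 2 steps.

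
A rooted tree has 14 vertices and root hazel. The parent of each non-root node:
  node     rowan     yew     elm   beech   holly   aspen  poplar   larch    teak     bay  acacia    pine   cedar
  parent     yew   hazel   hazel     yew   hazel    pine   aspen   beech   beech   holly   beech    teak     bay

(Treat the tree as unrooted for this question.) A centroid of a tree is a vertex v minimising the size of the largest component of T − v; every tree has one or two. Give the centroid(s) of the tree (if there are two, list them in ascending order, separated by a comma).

Delete beech: the remaining components have sizes 7, 4, 1, 1. Max 7 ≤ 7, so beech is a centroid.
Its neighbour yew also leaves a largest component of size 7, so both are centroids.

beech, yew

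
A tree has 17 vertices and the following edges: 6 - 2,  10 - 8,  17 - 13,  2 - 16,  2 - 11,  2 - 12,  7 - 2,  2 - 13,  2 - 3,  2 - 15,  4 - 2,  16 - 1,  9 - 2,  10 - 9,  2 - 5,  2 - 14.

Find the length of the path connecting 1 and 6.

3

Walking from 1: 1–16–2–6. Length 3.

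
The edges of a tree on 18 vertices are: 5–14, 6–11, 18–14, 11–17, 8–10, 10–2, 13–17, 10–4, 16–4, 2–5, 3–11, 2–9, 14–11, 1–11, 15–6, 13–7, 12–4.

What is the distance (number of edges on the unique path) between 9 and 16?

4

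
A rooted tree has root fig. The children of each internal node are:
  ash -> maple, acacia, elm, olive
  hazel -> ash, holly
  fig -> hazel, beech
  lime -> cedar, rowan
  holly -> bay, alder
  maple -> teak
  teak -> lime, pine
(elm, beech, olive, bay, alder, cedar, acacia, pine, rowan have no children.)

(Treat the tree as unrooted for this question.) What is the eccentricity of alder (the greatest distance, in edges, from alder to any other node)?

7

A farthest node from alder is cedar (rowan also at distance 7).
The path alder – holly – hazel – ash – maple – teak – lime – cedar has 7 edges.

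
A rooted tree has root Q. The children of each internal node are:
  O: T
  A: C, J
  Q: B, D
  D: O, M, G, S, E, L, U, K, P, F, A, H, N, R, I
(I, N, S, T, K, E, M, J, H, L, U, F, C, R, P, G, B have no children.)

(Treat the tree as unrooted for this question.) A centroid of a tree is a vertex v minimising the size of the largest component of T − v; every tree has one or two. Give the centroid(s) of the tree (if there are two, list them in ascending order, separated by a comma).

Delete D: the remaining components have sizes 3, 2, 2, 1, 1, 1, 1, 1, 1, 1, 1, 1, 1, 1, 1, 1. Max 3 ≤ 10, so D is a centroid.
Every other node leaves some component of size > 10, so the centroid is unique.

D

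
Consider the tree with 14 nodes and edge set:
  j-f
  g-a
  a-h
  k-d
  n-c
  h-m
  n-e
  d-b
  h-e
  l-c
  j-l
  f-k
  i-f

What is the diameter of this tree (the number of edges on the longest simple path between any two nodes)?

A longest path is b–d–k–f–j–l–c–n–e–h–a–g, with 11 edges.

11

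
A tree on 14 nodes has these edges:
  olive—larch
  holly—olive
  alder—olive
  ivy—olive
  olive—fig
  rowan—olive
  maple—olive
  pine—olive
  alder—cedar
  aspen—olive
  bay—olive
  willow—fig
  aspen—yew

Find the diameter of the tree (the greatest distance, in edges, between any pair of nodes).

Starting from willow, a farthest node is cedar at distance 4.
One longest path: willow–fig–olive–alder–cedar.
So the diameter is 4.

4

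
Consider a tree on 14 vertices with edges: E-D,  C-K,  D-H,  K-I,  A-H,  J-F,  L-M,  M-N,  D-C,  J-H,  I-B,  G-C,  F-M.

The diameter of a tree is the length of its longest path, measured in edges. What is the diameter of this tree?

Starting from B, a farthest node is N at distance 9.
One longest path: B–I–K–C–D–H–J–F–M–N.
So the diameter is 9.

9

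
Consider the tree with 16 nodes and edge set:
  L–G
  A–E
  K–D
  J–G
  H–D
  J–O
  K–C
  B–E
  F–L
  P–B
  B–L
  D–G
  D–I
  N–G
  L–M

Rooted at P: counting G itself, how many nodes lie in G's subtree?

9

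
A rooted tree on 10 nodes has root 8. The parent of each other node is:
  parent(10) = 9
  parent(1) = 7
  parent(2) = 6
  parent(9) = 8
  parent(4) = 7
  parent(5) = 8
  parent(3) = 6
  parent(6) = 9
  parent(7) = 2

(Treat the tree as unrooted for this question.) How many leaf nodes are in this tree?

Exactly 5 nodes have a single neighbour: 1, 3, 4, 5, 10.

5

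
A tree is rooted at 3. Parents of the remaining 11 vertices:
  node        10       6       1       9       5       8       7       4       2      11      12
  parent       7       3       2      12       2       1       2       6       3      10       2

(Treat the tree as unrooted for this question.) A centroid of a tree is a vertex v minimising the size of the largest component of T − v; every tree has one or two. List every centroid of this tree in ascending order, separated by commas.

If 2 is removed the pieces have sizes 3, 3, 2, 2, 1, all ≤ ⌊12/2⌋ = 6.
No neighbour of 2 does as well, so 2 is the unique centroid.

2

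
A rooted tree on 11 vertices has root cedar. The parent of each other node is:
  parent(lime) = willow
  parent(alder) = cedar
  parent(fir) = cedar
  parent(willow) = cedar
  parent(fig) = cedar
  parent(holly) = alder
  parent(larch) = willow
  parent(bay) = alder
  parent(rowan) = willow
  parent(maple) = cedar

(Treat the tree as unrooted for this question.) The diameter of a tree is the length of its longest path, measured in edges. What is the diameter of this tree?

4

A longest path is bay–alder–cedar–willow–lime, with 4 edges.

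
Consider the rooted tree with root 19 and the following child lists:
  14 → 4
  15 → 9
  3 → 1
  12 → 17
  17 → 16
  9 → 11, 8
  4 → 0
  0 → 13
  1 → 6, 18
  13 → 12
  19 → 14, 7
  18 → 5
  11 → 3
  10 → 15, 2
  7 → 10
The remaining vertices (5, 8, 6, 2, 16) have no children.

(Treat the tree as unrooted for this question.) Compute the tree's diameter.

16

BFS from 16 reaches 5 last, at distance 16; BFS from 5 confirms no node is farther.
Path: 16 - 17 - 12 - 13 - 0 - 4 - 14 - 19 - 7 - 10 - 15 - 9 - 11 - 3 - 1 - 18 - 5.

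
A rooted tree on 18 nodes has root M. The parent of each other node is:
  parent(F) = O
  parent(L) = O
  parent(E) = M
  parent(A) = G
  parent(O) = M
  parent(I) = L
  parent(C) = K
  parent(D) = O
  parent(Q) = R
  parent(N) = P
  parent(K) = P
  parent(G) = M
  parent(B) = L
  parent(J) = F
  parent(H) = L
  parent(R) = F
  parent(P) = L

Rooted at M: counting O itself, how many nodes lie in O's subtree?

14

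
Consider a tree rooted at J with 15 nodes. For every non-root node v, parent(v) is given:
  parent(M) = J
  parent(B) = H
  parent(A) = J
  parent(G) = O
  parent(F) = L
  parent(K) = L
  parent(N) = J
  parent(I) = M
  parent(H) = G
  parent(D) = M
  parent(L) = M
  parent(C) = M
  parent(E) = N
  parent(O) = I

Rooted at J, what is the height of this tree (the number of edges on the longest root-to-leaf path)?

B sits deepest: J-M-I-O-G-H-B — 6 edges from the root.

6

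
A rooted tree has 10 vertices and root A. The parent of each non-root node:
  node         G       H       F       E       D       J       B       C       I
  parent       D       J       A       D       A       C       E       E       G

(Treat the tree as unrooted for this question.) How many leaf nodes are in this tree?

4

Exactly 4 nodes have a single neighbour: B, F, H, I.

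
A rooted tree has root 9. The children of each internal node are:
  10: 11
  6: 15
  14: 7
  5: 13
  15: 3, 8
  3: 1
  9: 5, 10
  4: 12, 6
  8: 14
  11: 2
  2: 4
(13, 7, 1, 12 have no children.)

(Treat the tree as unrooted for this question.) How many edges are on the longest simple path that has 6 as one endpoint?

7

Distances from 6 peak at 7, attained at 13.
6-4-2-11-10-9-5-13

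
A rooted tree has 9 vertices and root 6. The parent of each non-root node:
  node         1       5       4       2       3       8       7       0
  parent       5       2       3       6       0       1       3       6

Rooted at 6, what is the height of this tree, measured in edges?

The longest root-to-leaf path is 6-2-5-1-8 (4 edges).

4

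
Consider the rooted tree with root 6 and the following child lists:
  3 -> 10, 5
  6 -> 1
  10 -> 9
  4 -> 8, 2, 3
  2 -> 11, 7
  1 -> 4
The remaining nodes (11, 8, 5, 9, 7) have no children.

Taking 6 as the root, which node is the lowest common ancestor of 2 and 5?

4

2's ancestor chain is 2, 4, 1, 6 and 5's is 5, 3, 4, 1, 6; they first meet at 4.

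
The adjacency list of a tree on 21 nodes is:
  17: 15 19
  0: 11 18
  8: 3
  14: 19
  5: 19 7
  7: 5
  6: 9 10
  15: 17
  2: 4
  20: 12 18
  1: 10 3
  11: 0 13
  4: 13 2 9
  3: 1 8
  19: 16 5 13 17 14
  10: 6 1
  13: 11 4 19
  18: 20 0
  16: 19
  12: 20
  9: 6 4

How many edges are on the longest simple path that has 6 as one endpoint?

8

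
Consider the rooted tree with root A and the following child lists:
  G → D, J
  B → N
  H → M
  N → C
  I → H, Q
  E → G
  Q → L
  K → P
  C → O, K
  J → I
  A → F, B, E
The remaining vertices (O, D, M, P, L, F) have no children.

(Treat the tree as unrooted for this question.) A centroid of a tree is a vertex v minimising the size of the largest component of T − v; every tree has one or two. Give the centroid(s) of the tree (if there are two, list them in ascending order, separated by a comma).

E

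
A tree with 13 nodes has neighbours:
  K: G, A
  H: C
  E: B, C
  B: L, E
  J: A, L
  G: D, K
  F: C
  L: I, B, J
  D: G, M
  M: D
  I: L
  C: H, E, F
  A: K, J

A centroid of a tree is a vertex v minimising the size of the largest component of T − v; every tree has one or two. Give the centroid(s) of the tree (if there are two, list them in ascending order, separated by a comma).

L

Removing L splits the tree into components of sizes 6, 5, 1; the largest is 6 ≤ ⌊13/2⌋ = 6.
Every other node leaves some component of size > 6, so the centroid is unique.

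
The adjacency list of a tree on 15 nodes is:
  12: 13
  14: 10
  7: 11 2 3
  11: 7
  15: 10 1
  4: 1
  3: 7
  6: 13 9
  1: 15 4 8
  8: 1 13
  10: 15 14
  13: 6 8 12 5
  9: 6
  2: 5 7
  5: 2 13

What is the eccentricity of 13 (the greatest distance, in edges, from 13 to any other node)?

5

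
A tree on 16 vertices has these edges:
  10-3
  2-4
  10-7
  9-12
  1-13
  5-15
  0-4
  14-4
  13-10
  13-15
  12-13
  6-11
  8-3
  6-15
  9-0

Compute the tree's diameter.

8

Starting from 14, a farthest node is 8 at distance 8.
One longest path: 14 - 4 - 0 - 9 - 12 - 13 - 10 - 3 - 8.
So the diameter is 8.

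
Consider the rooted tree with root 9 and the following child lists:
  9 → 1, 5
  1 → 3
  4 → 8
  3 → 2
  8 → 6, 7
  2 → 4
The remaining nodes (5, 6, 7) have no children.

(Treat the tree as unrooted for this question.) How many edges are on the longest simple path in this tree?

7

A longest path is 5 - 9 - 1 - 3 - 2 - 4 - 8 - 7, with 7 edges.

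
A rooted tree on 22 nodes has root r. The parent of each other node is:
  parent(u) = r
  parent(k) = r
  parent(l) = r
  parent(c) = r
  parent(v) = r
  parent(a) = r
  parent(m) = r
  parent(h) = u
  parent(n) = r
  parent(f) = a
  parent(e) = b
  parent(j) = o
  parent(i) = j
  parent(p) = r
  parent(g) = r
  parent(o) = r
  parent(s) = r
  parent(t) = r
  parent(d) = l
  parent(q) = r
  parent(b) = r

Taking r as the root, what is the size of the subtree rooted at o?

The subtree rooted at o contains: o, j, i — 3 nodes.

3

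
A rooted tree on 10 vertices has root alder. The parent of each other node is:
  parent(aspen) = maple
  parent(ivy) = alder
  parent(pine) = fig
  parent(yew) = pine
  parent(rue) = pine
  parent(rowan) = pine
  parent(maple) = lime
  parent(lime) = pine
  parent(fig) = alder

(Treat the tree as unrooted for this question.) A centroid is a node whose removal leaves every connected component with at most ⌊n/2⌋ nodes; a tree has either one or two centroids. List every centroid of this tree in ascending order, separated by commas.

Removing pine splits the tree into components of sizes 3, 3, 1, 1, 1; the largest is 3 ≤ ⌊10/2⌋ = 5.
Every other node leaves some component of size > 5, so the centroid is unique.

pine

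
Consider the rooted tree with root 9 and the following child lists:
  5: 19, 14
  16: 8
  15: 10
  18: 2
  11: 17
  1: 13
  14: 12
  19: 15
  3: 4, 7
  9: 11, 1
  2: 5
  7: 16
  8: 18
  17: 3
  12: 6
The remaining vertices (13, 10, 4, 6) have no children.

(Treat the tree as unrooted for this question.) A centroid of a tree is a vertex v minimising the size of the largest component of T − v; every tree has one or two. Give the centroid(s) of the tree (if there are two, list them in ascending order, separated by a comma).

8

Delete 8: the remaining components have sizes 9, 9. Max 9 ≤ 9, so 8 is a centroid.
Every other node leaves some component of size > 9, so the centroid is unique.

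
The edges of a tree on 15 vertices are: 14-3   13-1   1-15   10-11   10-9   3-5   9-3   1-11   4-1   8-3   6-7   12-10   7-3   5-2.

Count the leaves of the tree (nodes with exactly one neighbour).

8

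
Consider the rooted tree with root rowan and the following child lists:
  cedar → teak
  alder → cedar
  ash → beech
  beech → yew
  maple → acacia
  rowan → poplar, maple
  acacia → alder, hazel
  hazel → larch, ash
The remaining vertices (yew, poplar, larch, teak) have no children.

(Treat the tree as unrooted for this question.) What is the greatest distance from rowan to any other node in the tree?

6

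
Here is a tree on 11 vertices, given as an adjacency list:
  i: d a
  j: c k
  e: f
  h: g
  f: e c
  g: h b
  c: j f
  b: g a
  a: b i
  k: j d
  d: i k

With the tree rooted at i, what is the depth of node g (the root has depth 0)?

3

Path from i to g: i – a – b – g, which has 3 edges.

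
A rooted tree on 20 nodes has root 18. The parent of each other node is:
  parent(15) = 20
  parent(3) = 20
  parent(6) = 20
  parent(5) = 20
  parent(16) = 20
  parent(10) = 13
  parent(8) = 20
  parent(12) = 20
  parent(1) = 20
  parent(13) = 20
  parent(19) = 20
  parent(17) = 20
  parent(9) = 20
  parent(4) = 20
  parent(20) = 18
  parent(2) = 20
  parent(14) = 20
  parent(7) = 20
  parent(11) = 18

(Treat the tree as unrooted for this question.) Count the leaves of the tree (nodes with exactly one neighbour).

Exactly 17 nodes have a single neighbour: 1, 2, 3, 4, 5, 6, 7, 8, 9, 10, 11, 12, 14, 15, 16, 17, 19.

17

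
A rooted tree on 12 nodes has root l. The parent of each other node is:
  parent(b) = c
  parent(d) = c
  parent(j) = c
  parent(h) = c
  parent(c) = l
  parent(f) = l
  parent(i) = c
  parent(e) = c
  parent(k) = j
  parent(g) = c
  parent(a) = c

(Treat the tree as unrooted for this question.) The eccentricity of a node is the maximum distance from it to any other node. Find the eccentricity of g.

3

A farthest node from g is f (k also at distance 3).
The path g–c–l–f has 3 edges.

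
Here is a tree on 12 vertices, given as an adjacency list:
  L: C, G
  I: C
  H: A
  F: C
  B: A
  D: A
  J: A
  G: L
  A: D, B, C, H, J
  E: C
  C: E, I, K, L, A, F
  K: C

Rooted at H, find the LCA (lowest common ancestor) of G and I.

C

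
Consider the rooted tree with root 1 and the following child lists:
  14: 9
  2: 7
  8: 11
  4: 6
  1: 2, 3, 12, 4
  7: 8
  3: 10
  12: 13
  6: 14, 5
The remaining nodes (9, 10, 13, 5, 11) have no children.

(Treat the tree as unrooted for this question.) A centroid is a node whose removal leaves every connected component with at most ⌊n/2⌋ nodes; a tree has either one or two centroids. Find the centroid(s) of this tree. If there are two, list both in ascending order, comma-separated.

1

If 1 is removed the pieces have sizes 5, 4, 2, 2, all ≤ ⌊14/2⌋ = 7.
No neighbour of 1 does as well, so 1 is the unique centroid.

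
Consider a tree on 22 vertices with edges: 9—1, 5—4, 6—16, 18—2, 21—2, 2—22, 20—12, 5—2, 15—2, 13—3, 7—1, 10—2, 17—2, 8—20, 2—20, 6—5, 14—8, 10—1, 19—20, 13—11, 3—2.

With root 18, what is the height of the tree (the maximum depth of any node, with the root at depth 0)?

14 sits deepest: 18 – 2 – 20 – 8 – 14 — 4 edges from the root.

4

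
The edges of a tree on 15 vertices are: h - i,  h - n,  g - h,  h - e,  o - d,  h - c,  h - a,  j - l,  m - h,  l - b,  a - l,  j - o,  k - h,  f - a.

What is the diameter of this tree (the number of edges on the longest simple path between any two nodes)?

6

A longest path is d–o–j–l–a–h–c, with 6 edges.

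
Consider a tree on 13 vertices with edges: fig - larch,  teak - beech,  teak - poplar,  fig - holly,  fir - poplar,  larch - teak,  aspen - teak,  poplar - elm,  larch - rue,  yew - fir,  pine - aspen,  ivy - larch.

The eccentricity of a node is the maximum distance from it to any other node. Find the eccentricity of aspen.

4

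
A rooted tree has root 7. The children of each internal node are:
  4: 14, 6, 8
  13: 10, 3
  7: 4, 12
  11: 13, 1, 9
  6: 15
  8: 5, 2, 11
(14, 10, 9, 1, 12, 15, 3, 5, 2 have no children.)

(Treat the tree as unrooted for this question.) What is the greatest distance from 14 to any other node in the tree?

5

A farthest node from 14 is 10 (3 also at distance 5).
The path 14-4-8-11-13-10 has 5 edges.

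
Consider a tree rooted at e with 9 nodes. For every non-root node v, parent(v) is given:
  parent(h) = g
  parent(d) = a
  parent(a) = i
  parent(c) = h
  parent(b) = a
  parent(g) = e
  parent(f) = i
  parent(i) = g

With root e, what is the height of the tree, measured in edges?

4

A deepest node is d, reached by e-g-i-a-d.
That path has 4 edges, so the height is 4.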